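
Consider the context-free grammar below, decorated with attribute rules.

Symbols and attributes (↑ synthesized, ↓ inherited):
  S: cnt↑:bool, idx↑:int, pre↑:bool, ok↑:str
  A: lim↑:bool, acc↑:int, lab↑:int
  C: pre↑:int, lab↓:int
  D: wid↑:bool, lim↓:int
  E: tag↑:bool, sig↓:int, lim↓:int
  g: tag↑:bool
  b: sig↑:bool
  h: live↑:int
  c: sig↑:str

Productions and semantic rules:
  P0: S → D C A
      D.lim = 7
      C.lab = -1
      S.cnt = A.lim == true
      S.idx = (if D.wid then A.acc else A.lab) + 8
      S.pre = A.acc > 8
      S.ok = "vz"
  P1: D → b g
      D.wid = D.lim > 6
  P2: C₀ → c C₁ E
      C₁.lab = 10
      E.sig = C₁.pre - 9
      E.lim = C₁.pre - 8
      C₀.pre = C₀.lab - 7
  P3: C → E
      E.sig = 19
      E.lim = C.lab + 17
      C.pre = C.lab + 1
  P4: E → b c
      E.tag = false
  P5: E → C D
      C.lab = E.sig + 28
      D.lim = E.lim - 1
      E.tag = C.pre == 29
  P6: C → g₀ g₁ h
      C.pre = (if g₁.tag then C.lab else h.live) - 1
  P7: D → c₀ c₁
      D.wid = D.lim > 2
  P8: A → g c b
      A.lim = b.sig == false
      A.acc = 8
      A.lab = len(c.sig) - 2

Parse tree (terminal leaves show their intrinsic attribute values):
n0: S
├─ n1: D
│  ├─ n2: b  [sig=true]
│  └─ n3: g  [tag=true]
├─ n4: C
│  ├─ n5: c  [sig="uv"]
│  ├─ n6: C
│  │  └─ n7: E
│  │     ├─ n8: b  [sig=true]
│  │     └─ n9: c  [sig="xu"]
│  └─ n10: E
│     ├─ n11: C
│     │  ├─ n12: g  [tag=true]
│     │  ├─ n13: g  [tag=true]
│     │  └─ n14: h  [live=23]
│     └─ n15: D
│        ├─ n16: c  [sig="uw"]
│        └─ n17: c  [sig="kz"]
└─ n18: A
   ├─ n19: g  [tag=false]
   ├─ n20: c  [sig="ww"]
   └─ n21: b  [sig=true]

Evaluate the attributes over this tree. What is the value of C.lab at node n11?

30

1. n1.lim = 7  [7]
2. n2.sig = true  [terminal]
3. n3.tag = true  [terminal]
4. n1.wid = true  [D.lim > 6]
5. n4.lab = -1  [-1]
6. n5.sig = "uv"  [terminal]
7. n6.lab = 10  [10]
8. n7.sig = 19  [19]
9. n7.lim = 27  [C.lab + 17]
10. n8.sig = true  [terminal]
11. n9.sig = "xu"  [terminal]
12. n7.tag = false  [false]
13. n6.pre = 11  [C.lab + 1]
14. n10.sig = 2  [C₁.pre - 9]
15. n10.lim = 3  [C₁.pre - 8]
16. n11.lab = 30  [E.sig + 28]
17. n12.tag = true  [terminal]
18. n13.tag = true  [terminal]
19. n14.live = 23  [terminal]
20. n11.pre = 29  [(if g₁.tag then C.lab else h.live) - 1]
21. n15.lim = 2  [E.lim - 1]
22. n16.sig = "uw"  [terminal]
23. n17.sig = "kz"  [terminal]
24. n15.wid = false  [D.lim > 2]
25. n10.tag = true  [C.pre == 29]
26. n4.pre = -8  [C₀.lab - 7]
27. n19.tag = false  [terminal]
28. n20.sig = "ww"  [terminal]
29. n21.sig = true  [terminal]
30. n18.lim = false  [b.sig == false]
31. n18.acc = 8  [8]
32. n18.lab = 0  [len(c.sig) - 2]
33. n0.cnt = false  [A.lim == true]
34. n0.idx = 16  [(if D.wid then A.acc else A.lab) + 8]
35. n0.pre = false  [A.acc > 8]
36. n0.ok = "vz"  ["vz"]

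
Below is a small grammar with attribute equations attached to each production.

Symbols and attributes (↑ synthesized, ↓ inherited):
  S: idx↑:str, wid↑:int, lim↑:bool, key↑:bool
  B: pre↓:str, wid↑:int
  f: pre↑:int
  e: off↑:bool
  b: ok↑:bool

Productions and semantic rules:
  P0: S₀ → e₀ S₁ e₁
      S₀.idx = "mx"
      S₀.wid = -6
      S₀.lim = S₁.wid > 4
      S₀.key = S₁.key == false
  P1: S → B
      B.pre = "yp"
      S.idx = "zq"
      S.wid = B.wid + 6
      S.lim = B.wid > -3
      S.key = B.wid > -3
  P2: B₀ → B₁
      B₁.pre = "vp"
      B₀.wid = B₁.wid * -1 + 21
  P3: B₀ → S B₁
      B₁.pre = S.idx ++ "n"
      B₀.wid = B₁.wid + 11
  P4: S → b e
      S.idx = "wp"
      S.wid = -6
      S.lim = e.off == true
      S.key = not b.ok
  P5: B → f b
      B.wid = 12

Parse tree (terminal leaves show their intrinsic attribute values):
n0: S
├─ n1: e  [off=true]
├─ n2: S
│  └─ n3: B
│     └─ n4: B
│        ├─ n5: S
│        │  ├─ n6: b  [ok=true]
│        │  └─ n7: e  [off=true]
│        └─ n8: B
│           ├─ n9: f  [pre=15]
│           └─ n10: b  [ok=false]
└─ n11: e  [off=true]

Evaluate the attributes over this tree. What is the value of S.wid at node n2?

1. n1.off = true  [terminal]
2. n3.pre = "yp"  ["yp"]
3. n4.pre = "vp"  ["vp"]
4. n6.ok = true  [terminal]
5. n7.off = true  [terminal]
6. n5.idx = "wp"  ["wp"]
7. n5.wid = -6  [-6]
8. n5.lim = true  [e.off == true]
9. n5.key = false  [not b.ok]
10. n8.pre = "wpn"  [S.idx ++ "n"]
11. n9.pre = 15  [terminal]
12. n10.ok = false  [terminal]
13. n8.wid = 12  [12]
14. n4.wid = 23  [B₁.wid + 11]
15. n3.wid = -2  [B₁.wid * -1 + 21]
16. n2.idx = "zq"  ["zq"]
17. n2.wid = 4  [B.wid + 6]
18. n2.lim = true  [B.wid > -3]
19. n2.key = true  [B.wid > -3]
20. n11.off = true  [terminal]
21. n0.idx = "mx"  ["mx"]
22. n0.wid = -6  [-6]
23. n0.lim = false  [S₁.wid > 4]
24. n0.key = false  [S₁.key == false]

4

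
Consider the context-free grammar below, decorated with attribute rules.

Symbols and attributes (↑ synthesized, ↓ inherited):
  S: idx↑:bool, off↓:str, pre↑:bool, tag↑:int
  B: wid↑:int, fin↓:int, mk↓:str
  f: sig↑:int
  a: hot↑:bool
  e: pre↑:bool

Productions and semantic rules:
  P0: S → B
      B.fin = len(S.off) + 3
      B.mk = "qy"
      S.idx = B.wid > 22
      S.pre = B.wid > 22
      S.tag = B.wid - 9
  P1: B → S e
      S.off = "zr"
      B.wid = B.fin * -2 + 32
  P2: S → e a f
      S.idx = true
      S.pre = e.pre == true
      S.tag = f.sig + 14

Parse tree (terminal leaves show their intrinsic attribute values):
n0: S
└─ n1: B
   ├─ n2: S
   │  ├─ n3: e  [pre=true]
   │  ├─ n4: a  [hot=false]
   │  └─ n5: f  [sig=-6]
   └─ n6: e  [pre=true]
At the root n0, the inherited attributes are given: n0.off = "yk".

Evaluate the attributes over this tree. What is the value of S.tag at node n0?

1. n0.off = "yk"  [given at root]
2. n1.fin = 5  [len(S.off) + 3]
3. n1.mk = "qy"  ["qy"]
4. n2.off = "zr"  ["zr"]
5. n3.pre = true  [terminal]
6. n4.hot = false  [terminal]
7. n5.sig = -6  [terminal]
8. n2.idx = true  [true]
9. n2.pre = true  [e.pre == true]
10. n2.tag = 8  [f.sig + 14]
11. n6.pre = true  [terminal]
12. n1.wid = 22  [B.fin * -2 + 32]
13. n0.idx = false  [B.wid > 22]
14. n0.pre = false  [B.wid > 22]
15. n0.tag = 13  [B.wid - 9]

13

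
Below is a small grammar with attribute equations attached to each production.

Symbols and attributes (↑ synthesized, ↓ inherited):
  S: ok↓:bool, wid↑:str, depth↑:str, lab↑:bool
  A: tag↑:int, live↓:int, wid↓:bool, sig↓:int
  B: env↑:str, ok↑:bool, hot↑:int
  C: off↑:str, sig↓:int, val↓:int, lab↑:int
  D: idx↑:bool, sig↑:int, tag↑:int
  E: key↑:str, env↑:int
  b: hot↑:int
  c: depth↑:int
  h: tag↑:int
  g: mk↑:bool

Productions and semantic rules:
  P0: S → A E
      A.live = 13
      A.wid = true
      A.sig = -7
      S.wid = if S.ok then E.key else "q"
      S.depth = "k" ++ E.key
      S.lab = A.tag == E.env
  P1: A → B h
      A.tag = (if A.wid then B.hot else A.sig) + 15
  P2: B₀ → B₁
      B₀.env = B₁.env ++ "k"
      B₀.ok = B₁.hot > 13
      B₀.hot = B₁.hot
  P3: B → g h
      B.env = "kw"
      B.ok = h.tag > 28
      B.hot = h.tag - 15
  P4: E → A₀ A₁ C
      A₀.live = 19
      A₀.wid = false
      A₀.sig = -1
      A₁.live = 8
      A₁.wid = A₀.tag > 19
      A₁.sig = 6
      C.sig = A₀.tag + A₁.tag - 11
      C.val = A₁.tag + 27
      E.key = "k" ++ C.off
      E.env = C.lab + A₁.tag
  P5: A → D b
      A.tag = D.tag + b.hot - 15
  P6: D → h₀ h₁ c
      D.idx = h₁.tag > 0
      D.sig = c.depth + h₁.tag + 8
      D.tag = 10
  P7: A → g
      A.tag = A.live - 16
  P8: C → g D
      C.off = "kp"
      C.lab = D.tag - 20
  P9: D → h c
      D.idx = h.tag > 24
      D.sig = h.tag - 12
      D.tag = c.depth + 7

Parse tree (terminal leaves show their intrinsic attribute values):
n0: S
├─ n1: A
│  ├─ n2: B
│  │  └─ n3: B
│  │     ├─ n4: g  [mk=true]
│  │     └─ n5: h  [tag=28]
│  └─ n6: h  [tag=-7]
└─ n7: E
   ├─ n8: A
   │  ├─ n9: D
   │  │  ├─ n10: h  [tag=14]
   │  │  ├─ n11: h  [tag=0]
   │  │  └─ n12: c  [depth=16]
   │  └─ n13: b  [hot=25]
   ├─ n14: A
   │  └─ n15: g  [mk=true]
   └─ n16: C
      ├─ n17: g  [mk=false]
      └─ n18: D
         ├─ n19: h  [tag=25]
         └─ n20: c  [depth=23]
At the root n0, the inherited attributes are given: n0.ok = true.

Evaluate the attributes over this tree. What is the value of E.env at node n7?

1. n0.ok = true  [given at root]
2. n1.live = 13  [13]
3. n1.wid = true  [true]
4. n1.sig = -7  [-7]
5. n4.mk = true  [terminal]
6. n5.tag = 28  [terminal]
7. n3.env = "kw"  ["kw"]
8. n3.ok = false  [h.tag > 28]
9. n3.hot = 13  [h.tag - 15]
10. n2.env = "kwk"  [B₁.env ++ "k"]
11. n2.ok = false  [B₁.hot > 13]
12. n2.hot = 13  [B₁.hot]
13. n6.tag = -7  [terminal]
14. n1.tag = 28  [(if A.wid then B.hot else A.sig) + 15]
15. n8.live = 19  [19]
16. n8.wid = false  [false]
17. n8.sig = -1  [-1]
18. n10.tag = 14  [terminal]
19. n11.tag = 0  [terminal]
20. n12.depth = 16  [terminal]
21. n9.idx = false  [h₁.tag > 0]
22. n9.sig = 24  [c.depth + h₁.tag + 8]
23. n9.tag = 10  [10]
24. n13.hot = 25  [terminal]
25. n8.tag = 20  [D.tag + b.hot - 15]
26. n14.live = 8  [8]
27. n14.wid = true  [A₀.tag > 19]
28. n14.sig = 6  [6]
29. n15.mk = true  [terminal]
30. n14.tag = -8  [A.live - 16]
31. n16.sig = 1  [A₀.tag + A₁.tag - 11]
32. n16.val = 19  [A₁.tag + 27]
33. n17.mk = false  [terminal]
34. n19.tag = 25  [terminal]
35. n20.depth = 23  [terminal]
36. n18.idx = true  [h.tag > 24]
37. n18.sig = 13  [h.tag - 12]
38. n18.tag = 30  [c.depth + 7]
39. n16.off = "kp"  ["kp"]
40. n16.lab = 10  [D.tag - 20]
41. n7.key = "kkp"  ["k" ++ C.off]
42. n7.env = 2  [C.lab + A₁.tag]
43. n0.wid = "kkp"  [if S.ok then E.key else "q"]
44. n0.depth = "kkkp"  ["k" ++ E.key]
45. n0.lab = false  [A.tag == E.env]

2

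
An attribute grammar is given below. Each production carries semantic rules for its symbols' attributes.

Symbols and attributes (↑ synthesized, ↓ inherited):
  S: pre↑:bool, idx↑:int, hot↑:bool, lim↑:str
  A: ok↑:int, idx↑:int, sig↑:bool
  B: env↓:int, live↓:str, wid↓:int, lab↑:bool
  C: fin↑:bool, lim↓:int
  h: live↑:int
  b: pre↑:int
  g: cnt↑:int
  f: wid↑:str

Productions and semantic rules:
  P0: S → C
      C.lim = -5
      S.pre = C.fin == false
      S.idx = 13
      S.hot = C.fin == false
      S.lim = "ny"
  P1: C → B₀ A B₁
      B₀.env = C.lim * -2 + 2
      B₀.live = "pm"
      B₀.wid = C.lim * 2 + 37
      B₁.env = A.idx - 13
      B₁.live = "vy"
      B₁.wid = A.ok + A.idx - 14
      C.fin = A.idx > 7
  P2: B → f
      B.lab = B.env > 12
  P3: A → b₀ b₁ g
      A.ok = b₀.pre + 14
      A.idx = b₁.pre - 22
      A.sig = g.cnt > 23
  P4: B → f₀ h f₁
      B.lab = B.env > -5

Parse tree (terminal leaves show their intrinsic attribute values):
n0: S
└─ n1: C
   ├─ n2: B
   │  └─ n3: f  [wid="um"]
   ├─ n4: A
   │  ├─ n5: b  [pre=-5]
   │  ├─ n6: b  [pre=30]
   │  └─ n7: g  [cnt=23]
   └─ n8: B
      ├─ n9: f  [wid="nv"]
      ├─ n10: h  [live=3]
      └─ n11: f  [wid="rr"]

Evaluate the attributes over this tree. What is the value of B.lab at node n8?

1. n1.lim = -5  [-5]
2. n2.env = 12  [C.lim * -2 + 2]
3. n2.live = "pm"  ["pm"]
4. n2.wid = 27  [C.lim * 2 + 37]
5. n3.wid = "um"  [terminal]
6. n2.lab = false  [B.env > 12]
7. n5.pre = -5  [terminal]
8. n6.pre = 30  [terminal]
9. n7.cnt = 23  [terminal]
10. n4.ok = 9  [b₀.pre + 14]
11. n4.idx = 8  [b₁.pre - 22]
12. n4.sig = false  [g.cnt > 23]
13. n8.env = -5  [A.idx - 13]
14. n8.live = "vy"  ["vy"]
15. n8.wid = 3  [A.ok + A.idx - 14]
16. n9.wid = "nv"  [terminal]
17. n10.live = 3  [terminal]
18. n11.wid = "rr"  [terminal]
19. n8.lab = false  [B.env > -5]
20. n1.fin = true  [A.idx > 7]
21. n0.pre = false  [C.fin == false]
22. n0.idx = 13  [13]
23. n0.hot = false  [C.fin == false]
24. n0.lim = "ny"  ["ny"]

false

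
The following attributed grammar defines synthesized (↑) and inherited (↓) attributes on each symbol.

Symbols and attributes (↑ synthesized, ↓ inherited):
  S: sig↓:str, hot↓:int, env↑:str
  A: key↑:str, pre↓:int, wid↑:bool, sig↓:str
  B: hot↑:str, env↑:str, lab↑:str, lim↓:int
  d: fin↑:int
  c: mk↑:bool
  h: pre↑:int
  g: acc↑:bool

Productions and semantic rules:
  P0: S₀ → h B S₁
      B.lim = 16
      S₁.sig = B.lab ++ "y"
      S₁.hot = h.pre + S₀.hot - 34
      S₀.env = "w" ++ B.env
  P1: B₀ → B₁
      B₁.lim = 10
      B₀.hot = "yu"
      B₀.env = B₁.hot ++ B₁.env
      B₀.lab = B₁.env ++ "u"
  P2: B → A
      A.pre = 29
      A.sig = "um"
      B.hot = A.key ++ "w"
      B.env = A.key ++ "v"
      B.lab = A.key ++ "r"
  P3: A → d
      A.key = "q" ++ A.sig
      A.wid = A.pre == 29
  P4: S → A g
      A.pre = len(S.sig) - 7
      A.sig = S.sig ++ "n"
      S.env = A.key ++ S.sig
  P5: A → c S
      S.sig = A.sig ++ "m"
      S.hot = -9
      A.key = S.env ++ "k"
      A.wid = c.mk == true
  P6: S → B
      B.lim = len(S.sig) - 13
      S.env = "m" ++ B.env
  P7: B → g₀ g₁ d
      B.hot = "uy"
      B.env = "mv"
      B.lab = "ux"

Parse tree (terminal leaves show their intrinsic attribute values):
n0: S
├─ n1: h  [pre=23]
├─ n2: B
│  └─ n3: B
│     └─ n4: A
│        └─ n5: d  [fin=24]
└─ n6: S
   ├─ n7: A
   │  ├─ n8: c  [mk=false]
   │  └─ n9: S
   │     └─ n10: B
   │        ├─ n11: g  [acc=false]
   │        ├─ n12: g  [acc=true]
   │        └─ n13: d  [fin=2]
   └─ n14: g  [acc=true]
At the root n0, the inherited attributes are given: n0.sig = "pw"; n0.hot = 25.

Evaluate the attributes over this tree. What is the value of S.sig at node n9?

1. n0.sig = "pw"  [given at root]
2. n0.hot = 25  [given at root]
3. n1.pre = 23  [terminal]
4. n2.lim = 16  [16]
5. n3.lim = 10  [10]
6. n4.pre = 29  [29]
7. n4.sig = "um"  ["um"]
8. n5.fin = 24  [terminal]
9. n4.key = "qum"  ["q" ++ A.sig]
10. n4.wid = true  [A.pre == 29]
11. n3.hot = "qumw"  [A.key ++ "w"]
12. n3.env = "qumv"  [A.key ++ "v"]
13. n3.lab = "qumr"  [A.key ++ "r"]
14. n2.hot = "yu"  ["yu"]
15. n2.env = "qumwqumv"  [B₁.hot ++ B₁.env]
16. n2.lab = "qumvu"  [B₁.env ++ "u"]
17. n6.sig = "qumvuy"  [B.lab ++ "y"]
18. n6.hot = 14  [h.pre + S₀.hot - 34]
19. n7.pre = -1  [len(S.sig) - 7]
20. n7.sig = "qumvuyn"  [S.sig ++ "n"]
21. n8.mk = false  [terminal]
22. n9.sig = "qumvuynm"  [A.sig ++ "m"]
23. n9.hot = -9  [-9]
24. n10.lim = -5  [len(S.sig) - 13]
25. n11.acc = false  [terminal]
26. n12.acc = true  [terminal]
27. n13.fin = 2  [terminal]
28. n10.hot = "uy"  ["uy"]
29. n10.env = "mv"  ["mv"]
30. n10.lab = "ux"  ["ux"]
31. n9.env = "mmv"  ["m" ++ B.env]
32. n7.key = "mmvk"  [S.env ++ "k"]
33. n7.wid = false  [c.mk == true]
34. n14.acc = true  [terminal]
35. n6.env = "mmvkqumvuy"  [A.key ++ S.sig]
36. n0.env = "wqumwqumv"  ["w" ++ B.env]

"qumvuynm"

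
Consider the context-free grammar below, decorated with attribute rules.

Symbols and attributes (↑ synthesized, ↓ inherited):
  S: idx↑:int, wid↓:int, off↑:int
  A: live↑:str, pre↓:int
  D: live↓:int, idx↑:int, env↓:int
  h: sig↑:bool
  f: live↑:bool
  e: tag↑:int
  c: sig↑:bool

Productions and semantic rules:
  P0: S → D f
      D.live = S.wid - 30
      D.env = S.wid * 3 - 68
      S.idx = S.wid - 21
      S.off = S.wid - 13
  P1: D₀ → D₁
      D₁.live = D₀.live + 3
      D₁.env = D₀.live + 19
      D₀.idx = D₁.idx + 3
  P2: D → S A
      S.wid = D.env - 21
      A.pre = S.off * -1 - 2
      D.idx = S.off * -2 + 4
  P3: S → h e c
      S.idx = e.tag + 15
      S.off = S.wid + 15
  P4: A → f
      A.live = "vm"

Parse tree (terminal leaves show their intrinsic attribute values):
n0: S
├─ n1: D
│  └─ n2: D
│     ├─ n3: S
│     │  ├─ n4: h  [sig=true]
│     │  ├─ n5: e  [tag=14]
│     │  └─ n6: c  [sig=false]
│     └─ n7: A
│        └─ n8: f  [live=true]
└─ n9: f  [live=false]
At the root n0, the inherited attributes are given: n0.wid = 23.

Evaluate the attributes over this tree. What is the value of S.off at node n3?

1. n0.wid = 23  [given at root]
2. n1.live = -7  [S.wid - 30]
3. n1.env = 1  [S.wid * 3 - 68]
4. n2.live = -4  [D₀.live + 3]
5. n2.env = 12  [D₀.live + 19]
6. n3.wid = -9  [D.env - 21]
7. n4.sig = true  [terminal]
8. n5.tag = 14  [terminal]
9. n6.sig = false  [terminal]
10. n3.idx = 29  [e.tag + 15]
11. n3.off = 6  [S.wid + 15]
12. n7.pre = -8  [S.off * -1 - 2]
13. n8.live = true  [terminal]
14. n7.live = "vm"  ["vm"]
15. n2.idx = -8  [S.off * -2 + 4]
16. n1.idx = -5  [D₁.idx + 3]
17. n9.live = false  [terminal]
18. n0.idx = 2  [S.wid - 21]
19. n0.off = 10  [S.wid - 13]

6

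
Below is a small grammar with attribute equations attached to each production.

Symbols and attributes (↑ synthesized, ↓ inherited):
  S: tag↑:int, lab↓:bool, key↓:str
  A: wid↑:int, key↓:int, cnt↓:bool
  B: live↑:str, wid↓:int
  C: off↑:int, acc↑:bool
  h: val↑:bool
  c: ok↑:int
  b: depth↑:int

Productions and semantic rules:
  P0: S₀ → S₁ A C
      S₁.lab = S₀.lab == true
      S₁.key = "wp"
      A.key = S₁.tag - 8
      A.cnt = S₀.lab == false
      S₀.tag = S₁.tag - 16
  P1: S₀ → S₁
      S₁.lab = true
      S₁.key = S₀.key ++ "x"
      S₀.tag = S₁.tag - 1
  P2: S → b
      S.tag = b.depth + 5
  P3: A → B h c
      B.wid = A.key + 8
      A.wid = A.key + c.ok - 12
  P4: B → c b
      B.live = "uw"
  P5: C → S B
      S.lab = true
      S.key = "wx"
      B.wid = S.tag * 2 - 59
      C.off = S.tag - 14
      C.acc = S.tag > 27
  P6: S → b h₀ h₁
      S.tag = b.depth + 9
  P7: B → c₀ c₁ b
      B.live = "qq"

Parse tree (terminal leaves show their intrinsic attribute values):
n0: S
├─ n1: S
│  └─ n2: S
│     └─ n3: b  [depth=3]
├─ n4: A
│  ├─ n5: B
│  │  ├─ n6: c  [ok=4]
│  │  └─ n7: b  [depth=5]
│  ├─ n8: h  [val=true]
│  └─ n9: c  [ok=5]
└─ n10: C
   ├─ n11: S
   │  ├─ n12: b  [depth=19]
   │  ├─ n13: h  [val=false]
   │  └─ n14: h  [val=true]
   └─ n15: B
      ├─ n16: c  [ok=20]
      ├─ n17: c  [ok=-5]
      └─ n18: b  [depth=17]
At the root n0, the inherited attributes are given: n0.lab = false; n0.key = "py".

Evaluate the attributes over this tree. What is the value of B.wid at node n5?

7

1. n0.lab = false  [given at root]
2. n0.key = "py"  [given at root]
3. n1.lab = false  [S₀.lab == true]
4. n1.key = "wp"  ["wp"]
5. n2.lab = true  [true]
6. n2.key = "wpx"  [S₀.key ++ "x"]
7. n3.depth = 3  [terminal]
8. n2.tag = 8  [b.depth + 5]
9. n1.tag = 7  [S₁.tag - 1]
10. n4.key = -1  [S₁.tag - 8]
11. n4.cnt = true  [S₀.lab == false]
12. n5.wid = 7  [A.key + 8]
13. n6.ok = 4  [terminal]
14. n7.depth = 5  [terminal]
15. n5.live = "uw"  ["uw"]
16. n8.val = true  [terminal]
17. n9.ok = 5  [terminal]
18. n4.wid = -8  [A.key + c.ok - 12]
19. n11.lab = true  [true]
20. n11.key = "wx"  ["wx"]
21. n12.depth = 19  [terminal]
22. n13.val = false  [terminal]
23. n14.val = true  [terminal]
24. n11.tag = 28  [b.depth + 9]
25. n15.wid = -3  [S.tag * 2 - 59]
26. n16.ok = 20  [terminal]
27. n17.ok = -5  [terminal]
28. n18.depth = 17  [terminal]
29. n15.live = "qq"  ["qq"]
30. n10.off = 14  [S.tag - 14]
31. n10.acc = true  [S.tag > 27]
32. n0.tag = -9  [S₁.tag - 16]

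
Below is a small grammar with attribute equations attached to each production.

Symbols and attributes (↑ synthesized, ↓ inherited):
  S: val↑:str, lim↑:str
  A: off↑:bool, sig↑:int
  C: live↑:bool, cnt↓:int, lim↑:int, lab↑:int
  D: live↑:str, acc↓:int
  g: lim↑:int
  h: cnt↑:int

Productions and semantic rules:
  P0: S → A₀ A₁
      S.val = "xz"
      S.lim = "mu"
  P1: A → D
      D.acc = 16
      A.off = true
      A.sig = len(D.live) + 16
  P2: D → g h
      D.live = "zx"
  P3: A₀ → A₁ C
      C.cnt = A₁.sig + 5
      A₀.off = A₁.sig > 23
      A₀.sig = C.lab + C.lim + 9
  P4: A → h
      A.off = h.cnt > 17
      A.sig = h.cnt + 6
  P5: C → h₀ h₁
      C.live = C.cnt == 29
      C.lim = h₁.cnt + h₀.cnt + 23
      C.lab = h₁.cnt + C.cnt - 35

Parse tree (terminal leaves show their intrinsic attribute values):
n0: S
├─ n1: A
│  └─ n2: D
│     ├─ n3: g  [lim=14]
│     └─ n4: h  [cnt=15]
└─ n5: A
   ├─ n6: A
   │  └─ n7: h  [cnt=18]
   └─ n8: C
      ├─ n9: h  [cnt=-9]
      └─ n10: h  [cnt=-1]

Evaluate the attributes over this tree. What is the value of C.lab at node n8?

1. n2.acc = 16  [16]
2. n3.lim = 14  [terminal]
3. n4.cnt = 15  [terminal]
4. n2.live = "zx"  ["zx"]
5. n1.off = true  [true]
6. n1.sig = 18  [len(D.live) + 16]
7. n7.cnt = 18  [terminal]
8. n6.off = true  [h.cnt > 17]
9. n6.sig = 24  [h.cnt + 6]
10. n8.cnt = 29  [A₁.sig + 5]
11. n9.cnt = -9  [terminal]
12. n10.cnt = -1  [terminal]
13. n8.live = true  [C.cnt == 29]
14. n8.lim = 13  [h₁.cnt + h₀.cnt + 23]
15. n8.lab = -7  [h₁.cnt + C.cnt - 35]
16. n5.off = true  [A₁.sig > 23]
17. n5.sig = 15  [C.lab + C.lim + 9]
18. n0.val = "xz"  ["xz"]
19. n0.lim = "mu"  ["mu"]

-7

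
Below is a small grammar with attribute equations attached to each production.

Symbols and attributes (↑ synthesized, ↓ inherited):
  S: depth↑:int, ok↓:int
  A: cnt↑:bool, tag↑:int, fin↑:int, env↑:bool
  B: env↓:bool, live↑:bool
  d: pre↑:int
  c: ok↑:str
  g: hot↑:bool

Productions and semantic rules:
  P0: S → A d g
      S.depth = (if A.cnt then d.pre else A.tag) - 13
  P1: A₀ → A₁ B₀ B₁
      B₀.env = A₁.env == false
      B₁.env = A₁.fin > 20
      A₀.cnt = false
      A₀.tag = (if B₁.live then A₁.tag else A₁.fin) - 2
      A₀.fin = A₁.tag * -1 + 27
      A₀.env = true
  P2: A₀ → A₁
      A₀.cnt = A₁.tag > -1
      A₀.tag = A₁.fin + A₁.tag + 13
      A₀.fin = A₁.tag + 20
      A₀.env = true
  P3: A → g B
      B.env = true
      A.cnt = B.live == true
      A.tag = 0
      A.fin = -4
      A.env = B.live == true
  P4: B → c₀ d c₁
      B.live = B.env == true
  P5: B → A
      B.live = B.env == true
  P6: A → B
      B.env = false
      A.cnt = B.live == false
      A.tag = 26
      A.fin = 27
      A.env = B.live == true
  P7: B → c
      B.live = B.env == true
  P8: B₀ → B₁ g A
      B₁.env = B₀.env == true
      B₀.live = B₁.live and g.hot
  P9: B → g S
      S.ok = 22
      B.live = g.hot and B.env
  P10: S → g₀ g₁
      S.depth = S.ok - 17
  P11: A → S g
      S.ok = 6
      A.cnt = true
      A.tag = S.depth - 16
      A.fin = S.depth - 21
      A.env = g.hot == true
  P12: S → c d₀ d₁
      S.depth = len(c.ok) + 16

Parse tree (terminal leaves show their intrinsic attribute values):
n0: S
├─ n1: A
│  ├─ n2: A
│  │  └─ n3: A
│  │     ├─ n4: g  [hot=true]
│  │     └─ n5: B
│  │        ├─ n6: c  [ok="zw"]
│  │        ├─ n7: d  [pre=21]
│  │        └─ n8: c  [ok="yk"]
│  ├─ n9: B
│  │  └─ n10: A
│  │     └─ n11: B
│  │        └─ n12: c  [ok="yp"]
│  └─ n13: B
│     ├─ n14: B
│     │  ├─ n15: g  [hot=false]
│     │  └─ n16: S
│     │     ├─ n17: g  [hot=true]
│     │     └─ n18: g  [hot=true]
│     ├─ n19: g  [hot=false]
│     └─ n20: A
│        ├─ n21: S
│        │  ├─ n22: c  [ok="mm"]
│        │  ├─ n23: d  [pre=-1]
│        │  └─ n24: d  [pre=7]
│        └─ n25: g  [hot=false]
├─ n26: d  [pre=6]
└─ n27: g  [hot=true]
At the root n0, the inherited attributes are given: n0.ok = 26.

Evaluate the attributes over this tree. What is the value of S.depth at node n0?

5

1. n0.ok = 26  [given at root]
2. n4.hot = true  [terminal]
3. n5.env = true  [true]
4. n6.ok = "zw"  [terminal]
5. n7.pre = 21  [terminal]
6. n8.ok = "yk"  [terminal]
7. n5.live = true  [B.env == true]
8. n3.cnt = true  [B.live == true]
9. n3.tag = 0  [0]
10. n3.fin = -4  [-4]
11. n3.env = true  [B.live == true]
12. n2.cnt = true  [A₁.tag > -1]
13. n2.tag = 9  [A₁.fin + A₁.tag + 13]
14. n2.fin = 20  [A₁.tag + 20]
15. n2.env = true  [true]
16. n9.env = false  [A₁.env == false]
17. n11.env = false  [false]
18. n12.ok = "yp"  [terminal]
19. n11.live = false  [B.env == true]
20. n10.cnt = true  [B.live == false]
21. n10.tag = 26  [26]
22. n10.fin = 27  [27]
23. n10.env = false  [B.live == true]
24. n9.live = false  [B.env == true]
25. n13.env = false  [A₁.fin > 20]
26. n14.env = false  [B₀.env == true]
27. n15.hot = false  [terminal]
28. n16.ok = 22  [22]
29. n17.hot = true  [terminal]
30. n18.hot = true  [terminal]
31. n16.depth = 5  [S.ok - 17]
32. n14.live = false  [g.hot and B.env]
33. n19.hot = false  [terminal]
34. n21.ok = 6  [6]
35. n22.ok = "mm"  [terminal]
36. n23.pre = -1  [terminal]
37. n24.pre = 7  [terminal]
38. n21.depth = 18  [len(c.ok) + 16]
39. n25.hot = false  [terminal]
40. n20.cnt = true  [true]
41. n20.tag = 2  [S.depth - 16]
42. n20.fin = -3  [S.depth - 21]
43. n20.env = false  [g.hot == true]
44. n13.live = false  [B₁.live and g.hot]
45. n1.cnt = false  [false]
46. n1.tag = 18  [(if B₁.live then A₁.tag else A₁.fin) - 2]
47. n1.fin = 18  [A₁.tag * -1 + 27]
48. n1.env = true  [true]
49. n26.pre = 6  [terminal]
50. n27.hot = true  [terminal]
51. n0.depth = 5  [(if A.cnt then d.pre else A.tag) - 13]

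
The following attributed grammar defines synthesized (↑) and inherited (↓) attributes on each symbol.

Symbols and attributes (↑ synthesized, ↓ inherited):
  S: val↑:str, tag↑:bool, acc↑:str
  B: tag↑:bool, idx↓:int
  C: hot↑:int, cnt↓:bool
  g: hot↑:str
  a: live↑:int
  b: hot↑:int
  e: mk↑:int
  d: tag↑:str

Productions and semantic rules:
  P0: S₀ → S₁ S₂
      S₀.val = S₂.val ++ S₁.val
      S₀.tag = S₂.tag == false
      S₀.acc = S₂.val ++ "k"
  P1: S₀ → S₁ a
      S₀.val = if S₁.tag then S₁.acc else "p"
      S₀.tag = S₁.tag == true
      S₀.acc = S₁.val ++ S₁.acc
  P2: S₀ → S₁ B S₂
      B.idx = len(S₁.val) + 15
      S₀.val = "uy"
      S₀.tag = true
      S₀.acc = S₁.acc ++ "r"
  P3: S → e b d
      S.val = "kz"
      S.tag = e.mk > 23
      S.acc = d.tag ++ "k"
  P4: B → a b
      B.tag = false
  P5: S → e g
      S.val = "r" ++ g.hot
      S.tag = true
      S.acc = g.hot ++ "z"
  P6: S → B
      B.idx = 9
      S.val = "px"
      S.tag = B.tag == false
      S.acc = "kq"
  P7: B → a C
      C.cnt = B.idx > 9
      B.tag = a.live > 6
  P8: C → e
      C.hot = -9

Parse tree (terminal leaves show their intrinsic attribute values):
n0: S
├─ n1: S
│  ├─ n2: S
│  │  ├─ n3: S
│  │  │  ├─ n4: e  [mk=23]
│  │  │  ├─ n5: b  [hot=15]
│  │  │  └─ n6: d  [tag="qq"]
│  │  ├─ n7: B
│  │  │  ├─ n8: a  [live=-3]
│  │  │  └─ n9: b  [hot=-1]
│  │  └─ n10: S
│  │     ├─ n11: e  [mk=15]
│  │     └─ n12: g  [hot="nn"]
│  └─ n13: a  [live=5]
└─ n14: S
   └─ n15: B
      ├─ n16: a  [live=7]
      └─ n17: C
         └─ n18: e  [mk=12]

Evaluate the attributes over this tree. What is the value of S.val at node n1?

1. n4.mk = 23  [terminal]
2. n5.hot = 15  [terminal]
3. n6.tag = "qq"  [terminal]
4. n3.val = "kz"  ["kz"]
5. n3.tag = false  [e.mk > 23]
6. n3.acc = "qqk"  [d.tag ++ "k"]
7. n7.idx = 17  [len(S₁.val) + 15]
8. n8.live = -3  [terminal]
9. n9.hot = -1  [terminal]
10. n7.tag = false  [false]
11. n11.mk = 15  [terminal]
12. n12.hot = "nn"  [terminal]
13. n10.val = "rnn"  ["r" ++ g.hot]
14. n10.tag = true  [true]
15. n10.acc = "nnz"  [g.hot ++ "z"]
16. n2.val = "uy"  ["uy"]
17. n2.tag = true  [true]
18. n2.acc = "qqkr"  [S₁.acc ++ "r"]
19. n13.live = 5  [terminal]
20. n1.val = "qqkr"  [if S₁.tag then S₁.acc else "p"]
21. n1.tag = true  [S₁.tag == true]
22. n1.acc = "uyqqkr"  [S₁.val ++ S₁.acc]
23. n15.idx = 9  [9]
24. n16.live = 7  [terminal]
25. n17.cnt = false  [B.idx > 9]
26. n18.mk = 12  [terminal]
27. n17.hot = -9  [-9]
28. n15.tag = true  [a.live > 6]
29. n14.val = "px"  ["px"]
30. n14.tag = false  [B.tag == false]
31. n14.acc = "kq"  ["kq"]
32. n0.val = "pxqqkr"  [S₂.val ++ S₁.val]
33. n0.tag = true  [S₂.tag == false]
34. n0.acc = "pxk"  [S₂.val ++ "k"]

"qqkr"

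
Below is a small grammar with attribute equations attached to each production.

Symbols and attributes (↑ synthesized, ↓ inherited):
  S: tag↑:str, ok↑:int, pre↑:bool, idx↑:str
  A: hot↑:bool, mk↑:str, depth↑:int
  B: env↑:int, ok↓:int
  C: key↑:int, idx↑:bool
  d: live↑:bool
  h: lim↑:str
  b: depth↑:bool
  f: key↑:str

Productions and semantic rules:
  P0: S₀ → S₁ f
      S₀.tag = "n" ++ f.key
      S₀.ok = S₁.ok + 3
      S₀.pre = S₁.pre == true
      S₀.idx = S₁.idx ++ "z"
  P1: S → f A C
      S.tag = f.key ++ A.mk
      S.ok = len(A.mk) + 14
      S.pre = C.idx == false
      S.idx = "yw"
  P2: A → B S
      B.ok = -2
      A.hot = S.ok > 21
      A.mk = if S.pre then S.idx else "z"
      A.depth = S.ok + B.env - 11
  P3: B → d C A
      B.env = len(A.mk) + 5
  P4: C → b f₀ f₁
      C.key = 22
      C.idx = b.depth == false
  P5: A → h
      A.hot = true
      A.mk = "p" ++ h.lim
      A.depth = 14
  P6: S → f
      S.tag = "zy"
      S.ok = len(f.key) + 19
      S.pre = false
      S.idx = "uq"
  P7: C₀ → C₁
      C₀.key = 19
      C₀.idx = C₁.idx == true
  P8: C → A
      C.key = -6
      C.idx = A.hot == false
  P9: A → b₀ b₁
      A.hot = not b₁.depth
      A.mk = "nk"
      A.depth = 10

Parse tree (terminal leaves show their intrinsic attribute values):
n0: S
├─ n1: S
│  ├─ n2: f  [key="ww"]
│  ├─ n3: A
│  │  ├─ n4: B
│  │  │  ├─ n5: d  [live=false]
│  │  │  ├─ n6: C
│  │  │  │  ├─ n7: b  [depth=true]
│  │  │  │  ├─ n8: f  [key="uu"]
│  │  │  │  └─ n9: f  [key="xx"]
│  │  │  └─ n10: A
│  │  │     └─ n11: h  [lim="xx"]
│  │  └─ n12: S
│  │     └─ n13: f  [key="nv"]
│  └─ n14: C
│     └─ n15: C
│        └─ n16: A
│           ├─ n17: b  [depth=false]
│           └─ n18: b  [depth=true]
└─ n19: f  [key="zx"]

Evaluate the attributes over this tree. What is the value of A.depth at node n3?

18

1. n2.key = "ww"  [terminal]
2. n4.ok = -2  [-2]
3. n5.live = false  [terminal]
4. n7.depth = true  [terminal]
5. n8.key = "uu"  [terminal]
6. n9.key = "xx"  [terminal]
7. n6.key = 22  [22]
8. n6.idx = false  [b.depth == false]
9. n11.lim = "xx"  [terminal]
10. n10.hot = true  [true]
11. n10.mk = "pxx"  ["p" ++ h.lim]
12. n10.depth = 14  [14]
13. n4.env = 8  [len(A.mk) + 5]
14. n13.key = "nv"  [terminal]
15. n12.tag = "zy"  ["zy"]
16. n12.ok = 21  [len(f.key) + 19]
17. n12.pre = false  [false]
18. n12.idx = "uq"  ["uq"]
19. n3.hot = false  [S.ok > 21]
20. n3.mk = "z"  [if S.pre then S.idx else "z"]
21. n3.depth = 18  [S.ok + B.env - 11]
22. n17.depth = false  [terminal]
23. n18.depth = true  [terminal]
24. n16.hot = false  [not b₁.depth]
25. n16.mk = "nk"  ["nk"]
26. n16.depth = 10  [10]
27. n15.key = -6  [-6]
28. n15.idx = true  [A.hot == false]
29. n14.key = 19  [19]
30. n14.idx = true  [C₁.idx == true]
31. n1.tag = "wwz"  [f.key ++ A.mk]
32. n1.ok = 15  [len(A.mk) + 14]
33. n1.pre = false  [C.idx == false]
34. n1.idx = "yw"  ["yw"]
35. n19.key = "zx"  [terminal]
36. n0.tag = "nzx"  ["n" ++ f.key]
37. n0.ok = 18  [S₁.ok + 3]
38. n0.pre = false  [S₁.pre == true]
39. n0.idx = "ywz"  [S₁.idx ++ "z"]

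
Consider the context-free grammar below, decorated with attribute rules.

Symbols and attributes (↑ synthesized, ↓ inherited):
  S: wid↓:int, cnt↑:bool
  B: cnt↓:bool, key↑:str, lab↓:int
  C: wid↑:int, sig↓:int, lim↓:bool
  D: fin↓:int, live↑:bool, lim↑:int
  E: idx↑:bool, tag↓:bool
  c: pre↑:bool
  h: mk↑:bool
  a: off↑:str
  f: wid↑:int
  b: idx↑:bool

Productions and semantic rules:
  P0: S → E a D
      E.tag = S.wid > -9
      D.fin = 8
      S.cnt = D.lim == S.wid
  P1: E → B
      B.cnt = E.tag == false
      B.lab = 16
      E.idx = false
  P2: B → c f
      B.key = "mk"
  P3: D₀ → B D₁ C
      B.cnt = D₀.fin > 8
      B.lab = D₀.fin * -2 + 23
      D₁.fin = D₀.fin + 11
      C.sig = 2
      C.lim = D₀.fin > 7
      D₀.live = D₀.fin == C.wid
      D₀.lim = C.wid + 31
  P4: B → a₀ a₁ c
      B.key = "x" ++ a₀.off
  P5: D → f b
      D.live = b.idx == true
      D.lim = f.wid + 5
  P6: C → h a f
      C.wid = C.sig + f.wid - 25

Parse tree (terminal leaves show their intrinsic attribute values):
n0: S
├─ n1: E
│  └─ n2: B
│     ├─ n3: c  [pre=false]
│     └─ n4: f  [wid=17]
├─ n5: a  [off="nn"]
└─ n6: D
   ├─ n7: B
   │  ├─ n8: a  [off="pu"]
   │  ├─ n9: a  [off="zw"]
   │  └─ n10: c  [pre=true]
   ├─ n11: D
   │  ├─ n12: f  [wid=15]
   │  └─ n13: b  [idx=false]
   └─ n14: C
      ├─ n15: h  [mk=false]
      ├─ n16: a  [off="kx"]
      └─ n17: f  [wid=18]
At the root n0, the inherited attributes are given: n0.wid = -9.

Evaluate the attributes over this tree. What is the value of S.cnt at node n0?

false

1. n0.wid = -9  [given at root]
2. n1.tag = false  [S.wid > -9]
3. n2.cnt = true  [E.tag == false]
4. n2.lab = 16  [16]
5. n3.pre = false  [terminal]
6. n4.wid = 17  [terminal]
7. n2.key = "mk"  ["mk"]
8. n1.idx = false  [false]
9. n5.off = "nn"  [terminal]
10. n6.fin = 8  [8]
11. n7.cnt = false  [D₀.fin > 8]
12. n7.lab = 7  [D₀.fin * -2 + 23]
13. n8.off = "pu"  [terminal]
14. n9.off = "zw"  [terminal]
15. n10.pre = true  [terminal]
16. n7.key = "xpu"  ["x" ++ a₀.off]
17. n11.fin = 19  [D₀.fin + 11]
18. n12.wid = 15  [terminal]
19. n13.idx = false  [terminal]
20. n11.live = false  [b.idx == true]
21. n11.lim = 20  [f.wid + 5]
22. n14.sig = 2  [2]
23. n14.lim = true  [D₀.fin > 7]
24. n15.mk = false  [terminal]
25. n16.off = "kx"  [terminal]
26. n17.wid = 18  [terminal]
27. n14.wid = -5  [C.sig + f.wid - 25]
28. n6.live = false  [D₀.fin == C.wid]
29. n6.lim = 26  [C.wid + 31]
30. n0.cnt = false  [D.lim == S.wid]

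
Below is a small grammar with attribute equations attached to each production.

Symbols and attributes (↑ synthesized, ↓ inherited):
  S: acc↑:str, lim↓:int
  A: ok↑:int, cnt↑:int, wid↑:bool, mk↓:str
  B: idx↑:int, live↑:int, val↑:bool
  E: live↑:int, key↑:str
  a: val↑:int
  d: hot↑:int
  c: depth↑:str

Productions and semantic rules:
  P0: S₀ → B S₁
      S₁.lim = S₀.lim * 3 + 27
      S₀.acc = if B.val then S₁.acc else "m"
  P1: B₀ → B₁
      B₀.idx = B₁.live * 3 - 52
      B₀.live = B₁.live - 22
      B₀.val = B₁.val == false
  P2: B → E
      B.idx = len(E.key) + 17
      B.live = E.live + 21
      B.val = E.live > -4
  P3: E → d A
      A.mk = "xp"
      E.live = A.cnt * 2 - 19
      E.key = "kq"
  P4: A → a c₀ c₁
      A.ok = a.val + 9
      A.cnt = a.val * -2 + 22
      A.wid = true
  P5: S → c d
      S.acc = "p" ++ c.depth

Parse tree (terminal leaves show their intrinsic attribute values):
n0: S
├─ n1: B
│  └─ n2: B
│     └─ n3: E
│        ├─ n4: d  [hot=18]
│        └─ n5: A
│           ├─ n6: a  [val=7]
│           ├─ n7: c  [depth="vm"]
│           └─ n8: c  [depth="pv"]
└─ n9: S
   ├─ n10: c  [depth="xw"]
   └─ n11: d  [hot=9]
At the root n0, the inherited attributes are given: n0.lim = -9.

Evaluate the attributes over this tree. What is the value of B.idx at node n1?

1. n0.lim = -9  [given at root]
2. n4.hot = 18  [terminal]
3. n5.mk = "xp"  ["xp"]
4. n6.val = 7  [terminal]
5. n7.depth = "vm"  [terminal]
6. n8.depth = "pv"  [terminal]
7. n5.ok = 16  [a.val + 9]
8. n5.cnt = 8  [a.val * -2 + 22]
9. n5.wid = true  [true]
10. n3.live = -3  [A.cnt * 2 - 19]
11. n3.key = "kq"  ["kq"]
12. n2.idx = 19  [len(E.key) + 17]
13. n2.live = 18  [E.live + 21]
14. n2.val = true  [E.live > -4]
15. n1.idx = 2  [B₁.live * 3 - 52]
16. n1.live = -4  [B₁.live - 22]
17. n1.val = false  [B₁.val == false]
18. n9.lim = 0  [S₀.lim * 3 + 27]
19. n10.depth = "xw"  [terminal]
20. n11.hot = 9  [terminal]
21. n9.acc = "pxw"  ["p" ++ c.depth]
22. n0.acc = "m"  [if B.val then S₁.acc else "m"]

2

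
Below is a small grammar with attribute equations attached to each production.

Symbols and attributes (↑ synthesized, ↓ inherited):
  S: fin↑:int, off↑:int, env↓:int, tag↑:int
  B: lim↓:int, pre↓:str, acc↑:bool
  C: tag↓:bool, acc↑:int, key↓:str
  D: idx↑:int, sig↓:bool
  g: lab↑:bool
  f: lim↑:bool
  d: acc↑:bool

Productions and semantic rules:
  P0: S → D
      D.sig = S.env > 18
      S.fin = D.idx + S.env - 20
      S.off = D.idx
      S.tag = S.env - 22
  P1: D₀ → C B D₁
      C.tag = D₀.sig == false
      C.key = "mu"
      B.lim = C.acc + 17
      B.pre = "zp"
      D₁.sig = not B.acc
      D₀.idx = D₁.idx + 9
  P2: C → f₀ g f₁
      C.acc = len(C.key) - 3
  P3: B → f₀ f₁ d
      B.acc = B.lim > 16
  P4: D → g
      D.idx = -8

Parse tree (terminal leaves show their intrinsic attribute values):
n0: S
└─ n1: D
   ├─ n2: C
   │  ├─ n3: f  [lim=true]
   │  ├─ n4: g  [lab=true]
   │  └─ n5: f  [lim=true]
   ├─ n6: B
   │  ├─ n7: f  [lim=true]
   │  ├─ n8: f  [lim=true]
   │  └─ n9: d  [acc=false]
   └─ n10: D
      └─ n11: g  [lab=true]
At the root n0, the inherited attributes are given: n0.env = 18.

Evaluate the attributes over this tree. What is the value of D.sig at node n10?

true

1. n0.env = 18  [given at root]
2. n1.sig = false  [S.env > 18]
3. n2.tag = true  [D₀.sig == false]
4. n2.key = "mu"  ["mu"]
5. n3.lim = true  [terminal]
6. n4.lab = true  [terminal]
7. n5.lim = true  [terminal]
8. n2.acc = -1  [len(C.key) - 3]
9. n6.lim = 16  [C.acc + 17]
10. n6.pre = "zp"  ["zp"]
11. n7.lim = true  [terminal]
12. n8.lim = true  [terminal]
13. n9.acc = false  [terminal]
14. n6.acc = false  [B.lim > 16]
15. n10.sig = true  [not B.acc]
16. n11.lab = true  [terminal]
17. n10.idx = -8  [-8]
18. n1.idx = 1  [D₁.idx + 9]
19. n0.fin = -1  [D.idx + S.env - 20]
20. n0.off = 1  [D.idx]
21. n0.tag = -4  [S.env - 22]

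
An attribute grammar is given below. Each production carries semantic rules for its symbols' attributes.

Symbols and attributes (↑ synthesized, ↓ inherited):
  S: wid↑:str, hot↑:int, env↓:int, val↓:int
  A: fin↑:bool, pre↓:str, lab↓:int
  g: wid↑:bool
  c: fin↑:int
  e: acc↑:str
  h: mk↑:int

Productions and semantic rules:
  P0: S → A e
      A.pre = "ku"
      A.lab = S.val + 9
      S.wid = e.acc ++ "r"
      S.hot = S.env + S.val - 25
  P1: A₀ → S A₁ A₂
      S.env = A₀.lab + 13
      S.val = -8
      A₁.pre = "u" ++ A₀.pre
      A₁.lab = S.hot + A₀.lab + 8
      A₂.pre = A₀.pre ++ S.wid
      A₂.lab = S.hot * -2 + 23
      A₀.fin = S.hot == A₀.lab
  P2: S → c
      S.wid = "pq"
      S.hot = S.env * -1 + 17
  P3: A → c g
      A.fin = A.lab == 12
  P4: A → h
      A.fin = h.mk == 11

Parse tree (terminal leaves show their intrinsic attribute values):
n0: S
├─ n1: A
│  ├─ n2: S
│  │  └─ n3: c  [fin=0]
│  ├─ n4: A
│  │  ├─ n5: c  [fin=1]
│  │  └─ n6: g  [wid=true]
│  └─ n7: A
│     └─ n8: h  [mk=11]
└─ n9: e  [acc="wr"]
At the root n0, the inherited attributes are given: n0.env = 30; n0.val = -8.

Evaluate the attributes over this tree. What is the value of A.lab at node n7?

17

1. n0.env = 30  [given at root]
2. n0.val = -8  [given at root]
3. n1.pre = "ku"  ["ku"]
4. n1.lab = 1  [S.val + 9]
5. n2.env = 14  [A₀.lab + 13]
6. n2.val = -8  [-8]
7. n3.fin = 0  [terminal]
8. n2.wid = "pq"  ["pq"]
9. n2.hot = 3  [S.env * -1 + 17]
10. n4.pre = "uku"  ["u" ++ A₀.pre]
11. n4.lab = 12  [S.hot + A₀.lab + 8]
12. n5.fin = 1  [terminal]
13. n6.wid = true  [terminal]
14. n4.fin = true  [A.lab == 12]
15. n7.pre = "kupq"  [A₀.pre ++ S.wid]
16. n7.lab = 17  [S.hot * -2 + 23]
17. n8.mk = 11  [terminal]
18. n7.fin = true  [h.mk == 11]
19. n1.fin = false  [S.hot == A₀.lab]
20. n9.acc = "wr"  [terminal]
21. n0.wid = "wrr"  [e.acc ++ "r"]
22. n0.hot = -3  [S.env + S.val - 25]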